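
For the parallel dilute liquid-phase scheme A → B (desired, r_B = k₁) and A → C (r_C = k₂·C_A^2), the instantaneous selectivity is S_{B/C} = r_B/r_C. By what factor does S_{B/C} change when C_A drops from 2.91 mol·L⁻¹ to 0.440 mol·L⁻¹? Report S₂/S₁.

S_{B/C} = (k₁/k₂)·C_A^-2, so S₂/S₁ = (C_{A,2}/C_{A,1})^-2.
= (0.440/2.91)^(-2) = (0.1512)^(-2) = 43.7.

43.7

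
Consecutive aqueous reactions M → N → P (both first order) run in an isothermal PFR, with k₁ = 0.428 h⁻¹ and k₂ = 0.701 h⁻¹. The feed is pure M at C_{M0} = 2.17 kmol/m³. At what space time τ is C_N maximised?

1.81 h

Setting dC_N/dτ = 0 gives τ_opt = ln(k₂/k₁)/(k₂−k₁).
= ln(0.701/0.428)/(0.701−0.428) = ln(1.638)/0.2730 = 0.4934/0.2730 = 1.81 h.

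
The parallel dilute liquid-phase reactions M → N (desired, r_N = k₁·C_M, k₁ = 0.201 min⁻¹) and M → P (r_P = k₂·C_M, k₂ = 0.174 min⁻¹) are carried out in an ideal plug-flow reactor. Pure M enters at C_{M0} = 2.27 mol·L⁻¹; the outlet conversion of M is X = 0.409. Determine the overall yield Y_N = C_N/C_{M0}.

C_M = C_{M0}(1−X) = 1.342 mol·L⁻¹.
Both paths are first order in M, so the instantaneous fraction to N is constant: dC_N/d(−C_M) = k₁/(k₁+k₂) = 0.5360.
C_N = 0.5360·(C_{M0}−C_M) = 0.5360×0.9284 = 0.498 mol·L⁻¹.
Y_N = C_N/C_{M0} = 0.4976/2.27 = 0.219.

0.219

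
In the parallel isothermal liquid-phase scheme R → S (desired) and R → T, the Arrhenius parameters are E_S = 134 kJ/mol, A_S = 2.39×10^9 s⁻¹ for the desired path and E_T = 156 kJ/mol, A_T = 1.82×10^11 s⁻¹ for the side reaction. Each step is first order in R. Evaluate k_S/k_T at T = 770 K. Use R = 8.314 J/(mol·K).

0.408

With equal orders, S_{S/T} = k_S/k_T = (A_S/A_T)·exp[(E_T−E_S)/(RT)].
(E_T−E_S)/(RT) = (156−134)×10³/(8.314×770) = 22000/6402 = 3.437.
k_S/k_T = (2.39×10^9/1.82×10^11)·exp(3.437) = 0.01313 × 31.08 = 0.408.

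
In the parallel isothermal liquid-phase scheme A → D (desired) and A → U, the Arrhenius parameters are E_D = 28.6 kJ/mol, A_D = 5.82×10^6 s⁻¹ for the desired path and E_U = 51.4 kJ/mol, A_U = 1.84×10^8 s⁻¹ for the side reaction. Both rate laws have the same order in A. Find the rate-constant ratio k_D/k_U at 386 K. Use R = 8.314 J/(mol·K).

38.5

k_D/k_U = (A_D/A_U)·exp[−(E_D−E_U)/(RT)] = (A_D/A_U)·exp[(E_U−E_D)/(RT)].
(E_U−E_D)/(RT) = (51.4−28.6)×10³/(8.314×386) = 22800/3209 = 7.105.
k_D/k_U = (5.82×10^6/1.84×10^8)·exp(7.105) = 0.03163 × 1218 = 38.5.
Since E_D < E_U, lowering the temperature improves selectivity toward D.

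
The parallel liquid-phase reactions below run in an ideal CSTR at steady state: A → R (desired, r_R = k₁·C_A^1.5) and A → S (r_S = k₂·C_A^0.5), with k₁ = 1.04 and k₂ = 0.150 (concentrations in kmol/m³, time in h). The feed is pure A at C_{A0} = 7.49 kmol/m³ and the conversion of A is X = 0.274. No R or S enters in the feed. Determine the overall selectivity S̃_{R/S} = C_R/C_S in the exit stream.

37.7

Exit C_A = C_{A0}(1−X) = 7.49×0.726 = 5.438 kmol/m³.
In a CSTR the entire volume is at exit conditions, so r_R = 1.04×5.438^1.5 = 13.19 and r_S = 0.150×5.438^0.5 = 0.3498.
Overall selectivity = C_R/C_S = r_Rτ/(r_Sτ) = r_R/r_S = 37.7.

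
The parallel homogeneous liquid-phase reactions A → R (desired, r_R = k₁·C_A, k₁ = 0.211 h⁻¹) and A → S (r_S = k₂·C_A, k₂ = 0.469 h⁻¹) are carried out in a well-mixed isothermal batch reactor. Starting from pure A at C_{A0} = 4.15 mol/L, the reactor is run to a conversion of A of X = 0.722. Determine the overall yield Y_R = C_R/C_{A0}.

0.224

C_A = C_{A0}(1−X) = 1.154 mol/L.
Both paths are first order in A, so the instantaneous fraction to R is constant: dC_R/d(−C_A) = k₁/(k₁+k₂) = 0.3103.
C_R = 0.3103·(C_{A0}−C_A) = 0.3103×2.996 = 0.930 mol/L.
Y_R = C_R/C_{A0} = 0.9297/4.15 = 0.224.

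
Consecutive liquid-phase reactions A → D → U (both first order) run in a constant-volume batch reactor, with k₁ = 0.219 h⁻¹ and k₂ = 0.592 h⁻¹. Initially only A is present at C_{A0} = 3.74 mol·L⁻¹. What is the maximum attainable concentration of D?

At the optimum, C_{D,max}/C_{A0} = (k₁/k₂)^[k₂/(k₂−k₁)].
= (0.219/0.592)^(0.592/(0.592−0.219)) = (0.3699)^(1.587) = 0.2063.
C_{D,max} = 0.2063×3.74 = 0.772 mol·L⁻¹.

0.772 mol·L⁻¹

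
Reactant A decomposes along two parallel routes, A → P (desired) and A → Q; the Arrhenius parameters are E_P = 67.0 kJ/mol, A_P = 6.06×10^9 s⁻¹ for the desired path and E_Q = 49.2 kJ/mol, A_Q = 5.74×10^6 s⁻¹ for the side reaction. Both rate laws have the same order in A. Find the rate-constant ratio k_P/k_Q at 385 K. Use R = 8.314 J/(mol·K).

4.06

k_P/k_Q = (A_P/A_Q)·exp[−(E_P−E_Q)/(RT)] = (A_P/A_Q)·exp[(E_Q−E_P)/(RT)].
(E_Q−E_P)/(RT) = (49.2−67.0)×10³/(8.314×385) = -17800/3201 = -5.561.
k_P/k_Q = (6.06×10^9/5.74×10^6)·exp(-5.561) = 1056 × 0.003845 = 4.06.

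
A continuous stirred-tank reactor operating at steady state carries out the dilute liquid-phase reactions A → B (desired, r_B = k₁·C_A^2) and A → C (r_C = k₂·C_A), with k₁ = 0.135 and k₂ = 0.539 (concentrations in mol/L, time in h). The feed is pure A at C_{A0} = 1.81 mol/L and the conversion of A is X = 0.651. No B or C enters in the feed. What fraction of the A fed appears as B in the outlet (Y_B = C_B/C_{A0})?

Exit C_A = C_{A0}(1−X) = 1.81×0.349 = 0.6317 mol/L.
A CSTR operates uniformly at the exit composition, giving r_B = 0.05387 and r_C = 0.3405 (each k·C_A^n at C_A = 0.6317).
Fraction of consumed A going to B: r_B/(r_B+r_C) = 0.1366.
C_B = 0.1366·C_{A0}·X = 0.1366×1.81×0.651 = 0.161 mol/L; Y_B = C_B/C_{A0} = 0.0889.

0.0889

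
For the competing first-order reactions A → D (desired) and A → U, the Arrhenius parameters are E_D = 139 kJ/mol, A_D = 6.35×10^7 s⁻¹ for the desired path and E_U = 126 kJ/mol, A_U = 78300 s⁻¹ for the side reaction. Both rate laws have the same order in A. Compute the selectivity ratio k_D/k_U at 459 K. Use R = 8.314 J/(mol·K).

Since both paths have the same order in A, the concentration cancels and S_{D/U} = k_D/k_U = (A_D/A_U)·exp[(E_U−E_D)/(RT)].
(E_U−E_D)/(RT) = (126−139)×10³/(8.314×459) = -13000/3816 = -3.407.
k_D/k_U = (6.35×10^7/78300)·exp(-3.407) = 811.0 × 0.03315 = 26.9.

26.9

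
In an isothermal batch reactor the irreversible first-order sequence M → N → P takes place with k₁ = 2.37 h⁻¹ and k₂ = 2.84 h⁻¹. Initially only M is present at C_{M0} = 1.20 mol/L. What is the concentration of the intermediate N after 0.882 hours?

0.254 mol/L

For first-order series with pure M initially, C_N(t) = k₁C_{M0}/(k₂−k₁)·(e^(−k₁t) − e^(−k₂t)).
e^(−k₁t) = e^(−2.37×0.882) = e^(−2.090) = 0.1236; e^(−k₂t) = e^(−2.505) = 0.08169.
C_N = 2.37×1.20/(2.84−2.37) × (0.1236−0.08169) = 6.051×0.04196 = 0.2539 mol/L.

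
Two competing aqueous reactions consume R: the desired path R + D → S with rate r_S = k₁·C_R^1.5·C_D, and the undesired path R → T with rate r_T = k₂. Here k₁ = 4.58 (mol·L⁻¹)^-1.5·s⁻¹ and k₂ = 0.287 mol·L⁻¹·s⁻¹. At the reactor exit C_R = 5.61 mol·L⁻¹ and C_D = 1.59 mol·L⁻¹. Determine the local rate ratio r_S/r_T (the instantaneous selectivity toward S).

337

S_{S/T} = r_S/r_T = (k₁·C_R^1.5·C_D)/(k₂) = (k₁/k₂)·C_R^1.5·C_D.
= (4.58×5.610^1.5×1.590) / (0.287) = 96.76/0.2870 = 337.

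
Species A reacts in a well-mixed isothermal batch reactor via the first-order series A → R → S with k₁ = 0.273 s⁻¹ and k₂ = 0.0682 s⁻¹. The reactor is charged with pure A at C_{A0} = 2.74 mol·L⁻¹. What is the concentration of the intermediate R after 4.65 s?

1.63 mol·L⁻¹

For first-order series with pure A initially, C_R(t) = k₁C_{A0}/(k₂−k₁)·(e^(−k₁t) − e^(−k₂t)).
e^(−k₁t) = e^(−0.273×4.65) = e^(−1.269) = 0.2810; e^(−k₂t) = e^(−0.3171) = 0.7282.
C_R = 0.273×2.74/(0.0682−0.273) × (0.2810−0.7282) = (-3.652)×(-0.4472) = 1.634 mol·L⁻¹.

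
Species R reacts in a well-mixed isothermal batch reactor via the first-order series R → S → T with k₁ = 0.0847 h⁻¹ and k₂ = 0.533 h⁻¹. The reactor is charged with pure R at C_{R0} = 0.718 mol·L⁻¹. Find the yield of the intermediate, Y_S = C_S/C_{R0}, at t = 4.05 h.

0.112

Solving the coupled first-order balances gives C_S(t) = [k₁/(k₂−k₁)]·C_{R0}·(e^(−k₁t) − e^(−k₂t)).
e^(−k₁t) = e^(−0.0847×4.05) = e^(−0.3430) = 0.7096; e^(−k₂t) = e^(−2.159) = 0.1155.
C_S = 0.0847×0.718/(0.533−0.0847) × (0.7096−0.1155) = 0.1357×0.5941 = 0.08060 mol·L⁻¹.
Y_S = C_S/C_{R0} = 0.08060/0.718 = 0.112.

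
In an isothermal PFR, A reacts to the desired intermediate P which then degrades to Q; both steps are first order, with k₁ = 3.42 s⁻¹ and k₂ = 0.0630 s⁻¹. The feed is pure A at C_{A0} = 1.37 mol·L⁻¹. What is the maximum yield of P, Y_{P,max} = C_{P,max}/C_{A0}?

For a first-order series the maximum intermediate yield is C_{P,max}/C_{A0} = (k₁/k₂)^[k₂/(k₂−k₁)].
= (3.42/0.0630)^(0.0630/(0.0630−3.42)) = (54.29)^(-0.01877) = 0.9278.

0.928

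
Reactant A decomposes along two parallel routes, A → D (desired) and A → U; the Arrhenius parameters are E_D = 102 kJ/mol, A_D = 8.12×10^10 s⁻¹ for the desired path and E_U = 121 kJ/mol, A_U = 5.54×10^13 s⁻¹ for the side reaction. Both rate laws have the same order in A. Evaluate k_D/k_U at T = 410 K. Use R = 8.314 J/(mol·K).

Since both paths have the same order in A, the concentration cancels and S_{D/U} = k_D/k_U = (A_D/A_U)·exp[(E_U−E_D)/(RT)].
(E_U−E_D)/(RT) = (121−102)×10³/(8.314×410) = 19000/3409 = 5.574.
k_D/k_U = (8.12×10^10/5.54×10^13)·exp(5.574) = 0.001466 × 263.5 = 0.386.
Since E_D < E_U, lowering the temperature improves selectivity toward D.

0.386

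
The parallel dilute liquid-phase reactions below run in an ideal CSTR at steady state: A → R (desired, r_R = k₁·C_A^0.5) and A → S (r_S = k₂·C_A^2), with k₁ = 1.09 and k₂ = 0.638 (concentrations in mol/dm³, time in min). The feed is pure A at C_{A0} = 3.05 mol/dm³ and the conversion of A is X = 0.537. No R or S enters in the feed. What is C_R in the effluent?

0.826 mol/dm³

Exit C_A = C_{A0}(1−X) = 3.05×0.463 = 1.412 mol/dm³.
In a CSTR the entire volume is at exit conditions, so r_R = 1.09×1.412^0.5 = 1.295 and r_S = 0.638×1.412^2 = 1.272.
Fraction of consumed A going to R: r_R/(r_R+r_S) = 0.5045.
C_R = 0.5045·C_{A0}·X = 0.5045×3.05×0.537 = 0.826 mol/dm³.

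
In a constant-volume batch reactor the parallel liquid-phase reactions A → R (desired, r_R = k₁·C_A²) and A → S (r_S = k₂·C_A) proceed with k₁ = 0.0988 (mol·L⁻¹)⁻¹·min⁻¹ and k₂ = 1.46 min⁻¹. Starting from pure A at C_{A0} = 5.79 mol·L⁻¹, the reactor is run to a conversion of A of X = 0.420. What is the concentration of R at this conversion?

0.572 mol·L⁻¹

C_A = C_{A0}(1−X) = 3.358 mol·L⁻¹.
Along a PFR/batch, dC_S/dC_A = −r_S/(r_R+r_S) = −k₂/(k₂+k₁·C_A).
Integrating from C_{A0} to C_A: C_S = (1.46/0.0988)·ln[(1.46+0.0988·5.79)/(1.46+0.0988·3.36)] = 14.78·ln(2.032/1.792) = 1.859 mol·L⁻¹.
Then C_R = (C_{A0}−C_A) − C_S = 2.432 − 1.859 = 0.5724 mol·L⁻¹.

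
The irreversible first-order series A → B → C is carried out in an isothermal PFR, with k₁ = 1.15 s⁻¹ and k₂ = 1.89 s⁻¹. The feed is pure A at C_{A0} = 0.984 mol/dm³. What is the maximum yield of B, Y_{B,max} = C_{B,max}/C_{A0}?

0.281

Evaluating C_B at τ_opt = ln(k₂/k₁)/(k₂−k₁) gives C_{B,max}/C_{A0} = (k₁/k₂)^[k₂/(k₂−k₁)].
= (1.15/1.89)^(1.89/(1.89−1.15)) = (0.6085)^(2.554) = 0.2811.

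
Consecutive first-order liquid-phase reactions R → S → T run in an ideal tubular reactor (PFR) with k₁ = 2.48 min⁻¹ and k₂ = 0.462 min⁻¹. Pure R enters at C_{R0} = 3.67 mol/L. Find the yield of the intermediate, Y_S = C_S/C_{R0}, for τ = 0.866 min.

0.680

For first-order series with pure R initially, C_S(τ) = k₁C_{R0}/(k₂−k₁)·(e^(−k₁τ) − e^(−k₂τ)).
e^(−k₁τ) = e^(−2.48×0.866) = e^(−2.148) = 0.1168; e^(−k₂τ) = e^(−0.4001) = 0.6703.
C_S = 2.48×3.67/(0.462−2.48) × (0.1168−0.6703) = (-4.510)×(-0.5535) = 2.496 mol/L.
Y_S = C_S/C_{R0} = 2.496/3.67 = 0.680.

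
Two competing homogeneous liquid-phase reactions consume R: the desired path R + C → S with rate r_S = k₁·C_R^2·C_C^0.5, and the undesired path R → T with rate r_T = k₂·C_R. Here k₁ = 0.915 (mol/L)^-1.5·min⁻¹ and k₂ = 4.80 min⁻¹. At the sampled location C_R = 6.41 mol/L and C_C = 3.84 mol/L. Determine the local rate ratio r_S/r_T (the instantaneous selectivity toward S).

2.39

S_{S/T} = r_S/r_T = (k₁·C_R^2·C_C^0.5)/(k₂·C_R) = (k₁/k₂)·C_R·C_C^0.5.
= (0.915×6.410^2×3.840^0.5) / (4.80×6.410) = 73.67/30.77 = 2.39.
Since the desired path is higher order in R, keeping C_R high (PFR or concentrated feed) favours S.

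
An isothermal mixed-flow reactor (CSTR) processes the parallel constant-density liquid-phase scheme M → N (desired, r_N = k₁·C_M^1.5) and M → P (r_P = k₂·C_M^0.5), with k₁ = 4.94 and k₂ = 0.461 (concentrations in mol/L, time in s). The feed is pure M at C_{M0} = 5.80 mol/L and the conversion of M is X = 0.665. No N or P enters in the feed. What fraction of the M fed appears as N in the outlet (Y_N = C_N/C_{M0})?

0.635

Exit C_M = C_{M0}(1−X) = 5.80×0.335 = 1.943 mol/L.
Rates in a CSTR are evaluated at the outlet concentration: r_N = 4.94×1.943^1.5 = 13.38, r_P = 0.461×1.943^0.5 = 0.6426.
Fraction of consumed M going to N: r_N/(r_N+r_P) = 0.9542.
C_N = 0.9542·C_{M0}·X = 0.9542×5.80×0.665 = 3.68 mol/L; Y_N = C_N/C_{M0} = 0.635.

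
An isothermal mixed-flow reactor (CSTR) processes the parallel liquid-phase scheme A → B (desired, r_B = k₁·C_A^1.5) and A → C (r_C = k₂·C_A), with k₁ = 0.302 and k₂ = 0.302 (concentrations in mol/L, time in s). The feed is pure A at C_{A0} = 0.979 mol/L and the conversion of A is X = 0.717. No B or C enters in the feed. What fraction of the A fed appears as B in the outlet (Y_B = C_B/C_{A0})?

0.247

Exit C_A = C_{A0}(1−X) = 0.979×0.283 = 0.2771 mol/L.
Rates in a CSTR are evaluated at the outlet concentration: r_B = 0.302×0.2771^1.5 = 0.04404, r_C = 0.302×0.2771 = 0.08367.
Fraction of consumed A going to B: r_B/(r_B+r_C) = 0.3448.
C_B = 0.3448·C_{A0}·X = 0.3448×0.979×0.717 = 0.242 mol/L; Y_B = C_B/C_{A0} = 0.247.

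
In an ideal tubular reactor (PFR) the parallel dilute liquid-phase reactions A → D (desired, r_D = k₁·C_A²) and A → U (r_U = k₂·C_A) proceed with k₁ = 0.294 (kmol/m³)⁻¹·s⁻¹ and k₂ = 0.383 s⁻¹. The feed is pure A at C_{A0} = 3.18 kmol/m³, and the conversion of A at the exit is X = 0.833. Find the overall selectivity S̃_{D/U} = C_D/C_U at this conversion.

1.27

C_A = C_{A0}(1−X) = 0.5311 kmol/m³.
Along a PFR/batch, dC_U/dC_A = −r_U/(r_D+r_U) = −k₂/(k₂+k₁·C_A).
Integrating from C_{A0} to C_A: C_U = (0.383/0.294)·ln[(0.383+0.294·3.18)/(0.383+0.294·0.531)] = 1.303·ln(1.318/0.5391) = 1.164 kmol/m³.
Then C_D = (C_{A0}−C_A) − C_U = 2.649 − 1.164 = 1.485 kmol/m³.
S̃_{D/U} = C_D/C_U = 1.485/1.164 = 1.27.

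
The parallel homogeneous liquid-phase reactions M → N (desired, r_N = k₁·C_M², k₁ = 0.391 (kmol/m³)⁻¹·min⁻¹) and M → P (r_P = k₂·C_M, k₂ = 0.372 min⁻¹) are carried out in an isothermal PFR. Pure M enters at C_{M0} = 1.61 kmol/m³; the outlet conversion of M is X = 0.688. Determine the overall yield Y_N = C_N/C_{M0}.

C_M = C_{M0}(1−X) = 0.5023 kmol/m³.
Along a PFR/batch, dC_P/dC_M = −r_P/(r_N+r_P) = −k₂/(k₂+k₁·C_M).
Integrating from C_{M0} to C_M: C_P = (0.372/0.391)·ln[(0.372+0.391·1.61)/(0.372+0.391·0.502)] = 0.9514·ln(1.002/0.5684) = 0.5389 kmol/m³.
Then C_N = (C_{M0}−C_M) − C_P = 1.108 − 0.5389 = 0.5688 kmol/m³.
Y_N = C_N/C_{M0} = 0.5688/1.61 = 0.353.

0.353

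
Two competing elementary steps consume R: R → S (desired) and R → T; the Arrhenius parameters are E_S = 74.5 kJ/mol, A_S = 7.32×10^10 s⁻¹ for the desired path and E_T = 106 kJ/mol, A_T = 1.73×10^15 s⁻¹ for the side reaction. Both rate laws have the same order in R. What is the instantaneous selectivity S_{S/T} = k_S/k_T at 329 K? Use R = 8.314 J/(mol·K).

k_S/k_T = (A_S/A_T)·exp[−(E_S−E_T)/(RT)] = (A_S/A_T)·exp[(E_T−E_S)/(RT)].
(E_T−E_S)/(RT) = (106−74.5)×10³/(8.314×329) = 31500/2735 = 11.52.
k_S/k_T = (7.32×10^10/1.73×10^15)·exp(11.52) = 4.231×10^-5 × 1.003×10^5 = 4.24.

4.24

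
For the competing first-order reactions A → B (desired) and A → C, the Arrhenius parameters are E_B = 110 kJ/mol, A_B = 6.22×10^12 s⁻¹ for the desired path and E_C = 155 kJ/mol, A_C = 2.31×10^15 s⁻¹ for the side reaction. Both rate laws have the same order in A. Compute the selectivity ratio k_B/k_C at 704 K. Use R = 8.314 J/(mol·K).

Since both paths have the same order in A, the concentration cancels and S_{B/C} = k_B/k_C = (A_B/A_C)·exp[(E_C−E_B)/(RT)].
(E_C−E_B)/(RT) = (155−110)×10³/(8.314×704) = 45000/5853 = 7.688.
k_B/k_C = (6.22×10^12/2.31×10^15)·exp(7.688) = 0.002693 × 2183 = 5.88.
Since E_B < E_C, lowering the temperature improves selectivity toward B.

5.88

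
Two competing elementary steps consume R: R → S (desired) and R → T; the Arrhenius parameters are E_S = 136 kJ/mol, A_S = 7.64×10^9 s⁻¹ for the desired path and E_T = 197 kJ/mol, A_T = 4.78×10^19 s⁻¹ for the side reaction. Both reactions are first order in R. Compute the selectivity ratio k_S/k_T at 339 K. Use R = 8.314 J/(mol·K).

With equal orders, S_{S/T} = k_S/k_T = (A_S/A_T)·exp[(E_T−E_S)/(RT)].
(E_T−E_S)/(RT) = (197−136)×10³/(8.314×339) = 61000/2818 = 21.64.
k_S/k_T = (7.64×10^9/4.78×10^19)·exp(21.64) = 1.598×10^-10 × 2.509×10^9 = 0.401.

0.401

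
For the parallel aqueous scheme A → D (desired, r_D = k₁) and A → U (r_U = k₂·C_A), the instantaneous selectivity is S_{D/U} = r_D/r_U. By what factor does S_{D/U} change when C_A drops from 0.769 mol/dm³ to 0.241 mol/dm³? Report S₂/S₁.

3.19

S_{D/U} = (k₁/k₂)·C_A⁻¹, so S₂/S₁ = (C_{A,2}/C_{A,1})⁻¹.
= 0.769/0.241 = 3.19.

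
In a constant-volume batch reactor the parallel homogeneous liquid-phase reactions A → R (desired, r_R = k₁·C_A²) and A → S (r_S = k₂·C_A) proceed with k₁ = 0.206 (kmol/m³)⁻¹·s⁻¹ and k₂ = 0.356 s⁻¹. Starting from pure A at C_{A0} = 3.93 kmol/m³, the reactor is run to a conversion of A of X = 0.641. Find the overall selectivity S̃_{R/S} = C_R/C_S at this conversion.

C_A = C_{A0}(1−X) = 1.411 kmol/m³.
Along a PFR/batch, dC_S/dC_A = −r_S/(r_R+r_S) = −k₂/(k₂+k₁·C_A).
Integrating from C_{A0} to C_A: C_S = (0.356/0.206)·ln[(0.356+0.206·3.93)/(0.356+0.206·1.41)] = 1.728·ln(1.166/0.6466) = 1.018 kmol/m³.
Then C_R = (C_{A0}−C_A) − C_S = 2.519 − 1.018 = 1.501 kmol/m³.
S̃_{R/S} = C_R/C_S = 1.501/1.018 = 1.47.

1.47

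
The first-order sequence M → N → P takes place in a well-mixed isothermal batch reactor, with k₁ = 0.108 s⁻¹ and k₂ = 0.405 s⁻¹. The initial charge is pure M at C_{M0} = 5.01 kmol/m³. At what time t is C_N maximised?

The intermediate peaks when r₁ = r₂, i.e. k₁e^(−k₁t) = k₂e^(−k₂t), giving t_opt = ln(k₂/k₁)/(k₂−k₁).
= ln(0.405/0.108)/(0.405−0.108) = ln(3.750)/0.2970 = 1.322/0.2970 = 4.45 s.

4.45 s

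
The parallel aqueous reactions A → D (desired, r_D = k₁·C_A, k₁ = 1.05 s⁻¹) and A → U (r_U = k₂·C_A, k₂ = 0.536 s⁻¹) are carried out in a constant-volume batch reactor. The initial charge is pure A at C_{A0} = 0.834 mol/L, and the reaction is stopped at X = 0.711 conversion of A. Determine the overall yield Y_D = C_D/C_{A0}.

0.471

C_A = C_{A0}(1−X) = 0.2410 mol/L.
Both paths are first order in A, so the instantaneous fraction to D is constant: dC_D/d(−C_A) = k₁/(k₁+k₂) = 0.6620.
C_D = 0.6620·(C_{A0}−C_A) = 0.6620×0.5930 = 0.393 mol/L.
Y_D = C_D/C_{A0} = 0.3926/0.834 = 0.471.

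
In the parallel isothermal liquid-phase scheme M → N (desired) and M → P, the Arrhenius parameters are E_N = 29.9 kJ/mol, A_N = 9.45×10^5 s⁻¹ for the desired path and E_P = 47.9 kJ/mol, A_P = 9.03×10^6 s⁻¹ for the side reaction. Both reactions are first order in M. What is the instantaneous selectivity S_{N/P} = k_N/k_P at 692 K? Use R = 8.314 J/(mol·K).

k_N/k_P = (A_N/A_P)·exp[−(E_N−E_P)/(RT)] = (A_N/A_P)·exp[(E_P−E_N)/(RT)].
(E_P−E_N)/(RT) = (47.9−29.9)×10³/(8.314×692) = 18000/5753 = 3.129.
k_N/k_P = (9.45×10^5/9.03×10^6)·exp(3.129) = 0.1047 × 22.84 = 2.39.
Since E_N < E_P, lowering the temperature improves selectivity toward N.

2.39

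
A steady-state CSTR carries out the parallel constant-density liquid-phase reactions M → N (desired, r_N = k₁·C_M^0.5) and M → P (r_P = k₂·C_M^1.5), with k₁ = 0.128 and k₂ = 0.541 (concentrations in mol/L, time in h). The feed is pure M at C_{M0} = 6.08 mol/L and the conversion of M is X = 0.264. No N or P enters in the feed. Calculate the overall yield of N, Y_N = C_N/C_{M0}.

0.0133

Exit C_M = C_{M0}(1−X) = 6.08×0.736 = 4.475 mol/L.
A CSTR operates uniformly at the exit composition, giving r_N = 0.2708 and r_P = 5.121 (each k·C_M^n at C_M = 4.475).
Fraction of consumed M going to N: r_N/(r_N+r_P) = 0.05022.
C_N = 0.05022·C_{M0}·X = 0.05022×6.08×0.264 = 0.0806 mol/L; Y_N = C_N/C_{M0} = 0.0133.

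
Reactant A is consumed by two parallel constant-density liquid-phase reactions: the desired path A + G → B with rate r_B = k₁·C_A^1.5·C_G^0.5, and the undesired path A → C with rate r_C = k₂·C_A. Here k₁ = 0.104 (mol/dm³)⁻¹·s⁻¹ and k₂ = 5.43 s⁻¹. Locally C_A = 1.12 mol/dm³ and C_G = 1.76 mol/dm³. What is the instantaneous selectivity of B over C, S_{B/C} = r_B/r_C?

0.0269

S_{B/C} = r_B/r_C = (k₁·C_A^1.5·C_G^0.5)/(k₂·C_A) = (k₁/k₂)·C_A^0.5·C_G^0.5.
= (0.104×1.120^1.5×1.760^0.5) / (5.43×1.120) = 0.1635/6.082 = 0.0269.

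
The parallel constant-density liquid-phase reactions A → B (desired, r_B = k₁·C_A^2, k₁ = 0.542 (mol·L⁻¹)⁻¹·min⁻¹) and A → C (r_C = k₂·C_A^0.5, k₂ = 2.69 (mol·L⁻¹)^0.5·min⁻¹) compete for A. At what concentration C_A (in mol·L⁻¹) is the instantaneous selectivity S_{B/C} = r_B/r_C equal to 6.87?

S_{B/C} = (k₁/k₂)·C_A^1.5 ⇒ C_A = (S·k₂/k₁)^(1/1.5).
= (6.87×2.69/0.542)^(0.6667) = (34.10)^(0.6667) = 10.5 mol·L⁻¹.

10.5 mol·L⁻¹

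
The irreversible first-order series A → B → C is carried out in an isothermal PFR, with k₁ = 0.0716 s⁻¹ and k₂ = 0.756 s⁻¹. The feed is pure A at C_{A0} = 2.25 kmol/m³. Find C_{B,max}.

For a first-order series the maximum intermediate yield is C_{B,max}/C_{A0} = (k₁/k₂)^[k₂/(k₂−k₁)].
= (0.0716/0.756)^(0.756/(0.756−0.0716)) = (0.09471)^(1.105) = 0.07401.
C_{B,max} = 0.07401×2.25 = 0.167 kmol/m³.

0.167 kmol/m³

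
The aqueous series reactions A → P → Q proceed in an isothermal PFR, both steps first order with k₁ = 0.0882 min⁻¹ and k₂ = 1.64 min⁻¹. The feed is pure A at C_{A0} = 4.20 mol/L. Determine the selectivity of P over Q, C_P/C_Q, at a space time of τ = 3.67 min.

For first-order series with pure A initially, C_P(τ) = k₁C_{A0}/(k₂−k₁)·(e^(−k₁τ) − e^(−k₂τ)).
e^(−k₁τ) = e^(−0.0882×3.67) = e^(−0.3237) = 0.7235; e^(−k₂τ) = e^(−6.019) = 0.002433.
C_P = 0.0882×4.20/(1.64−0.0882) × (0.7235−0.002433) = 0.2387×0.7210 = 0.1721 mol/L.
C_A = C_{A0}e^(−k₁τ) = 3.039 mol/L, so C_Q = C_{A0}−C_A−C_P = 0.9893 mol/L; C_P/C_Q = 0.174.

0.174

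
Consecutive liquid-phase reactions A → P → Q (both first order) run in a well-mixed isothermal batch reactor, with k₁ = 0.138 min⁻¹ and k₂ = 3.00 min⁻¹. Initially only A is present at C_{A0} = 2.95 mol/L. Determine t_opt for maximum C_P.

1.08 min

For first-order series the maximum of C_P occurs at t_opt = ln(k₂/k₁)/(k₂−k₁).
= ln(3.00/0.138)/(3.00−0.138) = ln(21.74)/2.862 = 3.079/2.862 = 1.08 min.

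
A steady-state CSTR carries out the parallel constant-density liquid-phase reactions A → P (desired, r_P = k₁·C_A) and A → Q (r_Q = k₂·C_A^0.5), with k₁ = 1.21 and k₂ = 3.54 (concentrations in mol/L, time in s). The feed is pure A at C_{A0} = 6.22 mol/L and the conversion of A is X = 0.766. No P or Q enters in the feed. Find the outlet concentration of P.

Exit C_A = C_{A0}(1−X) = 6.22×0.234 = 1.455 mol/L.
In a CSTR the entire volume is at exit conditions, so r_P = 1.21×1.455 = 1.761 and r_Q = 3.54×1.455^0.5 = 4.271.
Fraction of consumed A going to P: r_P/(r_P+r_Q) = 0.2920.
C_P = 0.2920·C_{A0}·X = 0.2920×6.22×0.766 = 1.39 mol/L.

1.39 mol/L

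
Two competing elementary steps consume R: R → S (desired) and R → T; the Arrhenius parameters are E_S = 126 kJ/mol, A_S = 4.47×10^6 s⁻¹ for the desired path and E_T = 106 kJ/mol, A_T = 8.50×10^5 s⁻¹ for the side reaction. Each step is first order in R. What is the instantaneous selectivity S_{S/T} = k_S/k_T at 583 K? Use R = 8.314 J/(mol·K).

Since both paths have the same order in R, the concentration cancels and S_{S/T} = k_S/k_T = (A_S/A_T)·exp[(E_T−E_S)/(RT)].
(E_T−E_S)/(RT) = (106−126)×10³/(8.314×583) = -20000/4847 = -4.126.
k_S/k_T = (4.47×10^6/8.50×10^5)·exp(-4.126) = 5.259 × 0.01614 = 0.0849.

0.0849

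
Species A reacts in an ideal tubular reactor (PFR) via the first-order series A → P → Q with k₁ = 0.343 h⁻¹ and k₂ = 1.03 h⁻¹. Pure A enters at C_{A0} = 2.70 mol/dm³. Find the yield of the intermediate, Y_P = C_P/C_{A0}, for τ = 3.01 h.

The intermediate concentration in a first-order A→B→C sequence is C_P = k₁C_{A0}(e^(−k₁τ) − e^(−k₂τ))/(k₂−k₁).
e^(−k₁τ) = e^(−0.343×3.01) = e^(−1.032) = 0.3561; e^(−k₂τ) = e^(−3.100) = 0.04504.
C_P = 0.343×2.70/(1.03−0.343) × (0.3561−0.04504) = 1.348×0.3111 = 0.4194 mol/dm³.
Y_P = C_P/C_{A0} = 0.4194/2.70 = 0.155.

0.155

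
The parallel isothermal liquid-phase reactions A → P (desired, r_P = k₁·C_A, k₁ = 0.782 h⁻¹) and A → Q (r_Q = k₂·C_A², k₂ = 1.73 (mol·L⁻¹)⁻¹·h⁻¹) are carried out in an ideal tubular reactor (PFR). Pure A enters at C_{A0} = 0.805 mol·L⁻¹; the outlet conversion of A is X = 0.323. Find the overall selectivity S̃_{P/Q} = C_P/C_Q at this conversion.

C_A = C_{A0}(1−X) = 0.5450 mol·L⁻¹.
Along a PFR/batch, dC_P/dC_A = −r_P/(r_P+r_Q) = −k₁/(k₁+k₂·C_A).
Integrating from C_{A0} to C_A: C_P = (0.782/1.73)·ln[(0.782+1.73·0.805)/(0.782+1.73·0.545)] = 0.4520·ln(2.175/1.725) = 0.1048 mol·L⁻¹.
C_Q = (C_{A0}−C_A)−C_P = 0.1553 mol·L⁻¹; S̃_{P/Q} = 0.1048/0.1553 = 0.675.

0.675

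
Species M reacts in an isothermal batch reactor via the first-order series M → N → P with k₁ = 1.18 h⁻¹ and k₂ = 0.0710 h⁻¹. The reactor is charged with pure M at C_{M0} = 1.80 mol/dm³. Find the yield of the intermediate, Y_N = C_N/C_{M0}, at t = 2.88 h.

0.832

For first-order series with pure M initially, C_N(t) = k₁C_{M0}/(k₂−k₁)·(e^(−k₁t) − e^(−k₂t)).
e^(−k₁t) = e^(−1.18×2.88) = e^(−3.398) = 0.03343; e^(−k₂t) = e^(−0.2045) = 0.8151.
C_N = 1.18×1.80/(0.0710−1.18) × (0.03343−0.8151) = (-1.915)×(-0.7816) = 1.497 mol/dm³.
Y_N = C_N/C_{M0} = 1.497/1.80 = 0.832.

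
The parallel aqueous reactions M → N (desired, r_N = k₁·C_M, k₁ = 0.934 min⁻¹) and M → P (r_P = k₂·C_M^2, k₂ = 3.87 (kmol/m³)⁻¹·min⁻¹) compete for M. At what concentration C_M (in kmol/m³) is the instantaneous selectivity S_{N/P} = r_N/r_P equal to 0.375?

0.644 kmol/m³

S_{N/P} = (k₁/k₂)·C_M⁻¹ ⇒ C_M = (S·k₂/k₁)^(-1).
= (0.375×3.87/0.934)^(-1) = (1.554)^(-1) = 0.644 kmol/m³.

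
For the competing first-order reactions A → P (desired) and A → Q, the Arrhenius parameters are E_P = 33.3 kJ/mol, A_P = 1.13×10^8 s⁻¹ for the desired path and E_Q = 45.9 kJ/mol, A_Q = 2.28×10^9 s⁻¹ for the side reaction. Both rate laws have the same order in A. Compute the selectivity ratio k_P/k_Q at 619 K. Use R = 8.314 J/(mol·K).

Since both paths have the same order in A, the concentration cancels and S_{P/Q} = k_P/k_Q = (A_P/A_Q)·exp[(E_Q−E_P)/(RT)].
(E_Q−E_P)/(RT) = (45.9−33.3)×10³/(8.314×619) = 12600/5146 = 2.448.
k_P/k_Q = (1.13×10^8/2.28×10^9)·exp(2.448) = 0.04956 × 11.57 = 0.573.
Since E_P < E_Q, lowering the temperature improves selectivity toward P.

0.573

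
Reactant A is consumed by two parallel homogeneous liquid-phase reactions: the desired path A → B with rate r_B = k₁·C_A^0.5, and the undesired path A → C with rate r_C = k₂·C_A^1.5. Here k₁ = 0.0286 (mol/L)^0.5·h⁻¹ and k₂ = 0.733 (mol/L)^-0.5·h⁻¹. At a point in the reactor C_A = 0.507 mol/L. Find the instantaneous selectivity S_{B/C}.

0.0770

S_{B/C} = r_B/r_C = (k₁·C_A^0.5)/(k₂·C_A^1.5) = (k₁/k₂)·C_A⁻¹.
= (0.0286×0.5070^0.5) / (0.733×0.5070^1.5) = 0.02036/0.2646 = 0.0770.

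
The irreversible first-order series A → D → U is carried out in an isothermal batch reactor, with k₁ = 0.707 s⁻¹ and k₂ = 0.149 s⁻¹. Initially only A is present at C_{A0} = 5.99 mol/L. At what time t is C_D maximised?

For first-order series the maximum of C_D occurs at t_opt = ln(k₂/k₁)/(k₂−k₁).
= ln(0.149/0.707)/(0.149−0.707) = ln(0.2107)/-0.5580 = -1.557/-0.5580 = 2.79 s.

2.79 s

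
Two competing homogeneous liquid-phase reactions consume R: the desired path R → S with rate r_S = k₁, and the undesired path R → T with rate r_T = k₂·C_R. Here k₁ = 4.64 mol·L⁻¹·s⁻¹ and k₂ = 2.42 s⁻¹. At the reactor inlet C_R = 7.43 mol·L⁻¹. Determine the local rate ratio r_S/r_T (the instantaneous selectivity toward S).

S_{S/T} = r_S/r_T = (k₁)/(k₂·C_R) = (k₁/k₂)·C_R⁻¹.
= (4.64) / (2.42×7.430) = 4.640/17.98 = 0.258.

0.258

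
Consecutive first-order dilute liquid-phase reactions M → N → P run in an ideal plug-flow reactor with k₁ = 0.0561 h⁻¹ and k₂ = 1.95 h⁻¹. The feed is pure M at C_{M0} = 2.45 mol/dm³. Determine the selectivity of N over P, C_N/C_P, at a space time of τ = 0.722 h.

1.15

The intermediate concentration in a first-order A→B→C sequence is C_N = k₁C_{M0}(e^(−k₁τ) − e^(−k₂τ))/(k₂−k₁).
e^(−k₁τ) = e^(−0.0561×0.722) = e^(−0.04050) = 0.9603; e^(−k₂τ) = e^(−1.408) = 0.2447.
C_N = 0.0561×2.45/(1.95−0.0561) × (0.9603−0.2447) = 0.07257×0.7156 = 0.05194 mol/dm³.
C_M = C_{M0}e^(−k₁τ) = 2.353 mol/dm³, so C_P = C_{M0}−C_M−C_N = 0.04532 mol/dm³; C_N/C_P = 1.15.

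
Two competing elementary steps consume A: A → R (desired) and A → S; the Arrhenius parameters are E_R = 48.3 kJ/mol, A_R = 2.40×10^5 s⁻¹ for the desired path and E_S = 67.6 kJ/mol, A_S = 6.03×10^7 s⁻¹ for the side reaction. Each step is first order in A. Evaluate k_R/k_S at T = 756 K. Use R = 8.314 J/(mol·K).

k_R/k_S = (A_R/A_S)·exp[−(E_R−E_S)/(RT)] = (A_R/A_S)·exp[(E_S−E_R)/(RT)].
(E_S−E_R)/(RT) = (67.6−48.3)×10³/(8.314×756) = 19300/6285 = 3.071.
k_R/k_S = (2.40×10^5/6.03×10^7)·exp(3.071) = 0.003980 × 21.56 = 0.0858.

0.0858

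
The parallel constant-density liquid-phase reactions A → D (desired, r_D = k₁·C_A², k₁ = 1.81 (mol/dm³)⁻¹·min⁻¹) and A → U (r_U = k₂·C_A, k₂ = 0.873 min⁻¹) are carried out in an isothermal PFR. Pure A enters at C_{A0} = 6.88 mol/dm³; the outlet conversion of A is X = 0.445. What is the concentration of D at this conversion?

C_A = C_{A0}(1−X) = 3.818 mol/dm³.
Along a PFR/batch, dC_U/dC_A = −r_U/(r_D+r_U) = −k₂/(k₂+k₁·C_A).
Integrating from C_{A0} to C_A: C_U = (0.873/1.81)·ln[(0.873+1.81·6.88)/(0.873+1.81·3.82)] = 0.4823·ln(13.33/7.784) = 0.2593 mol/dm³.
Then C_D = (C_{A0}−C_A) − C_U = 3.062 − 0.2593 = 2.802 mol/dm³.

2.80 mol/dm³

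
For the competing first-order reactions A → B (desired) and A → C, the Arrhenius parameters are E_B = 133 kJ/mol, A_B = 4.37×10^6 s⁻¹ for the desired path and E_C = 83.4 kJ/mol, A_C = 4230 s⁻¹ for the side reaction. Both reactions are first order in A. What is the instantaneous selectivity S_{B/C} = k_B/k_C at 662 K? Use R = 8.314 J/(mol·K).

With equal orders, S_{B/C} = k_B/k_C = (A_B/A_C)·exp[(E_C−E_B)/(RT)].
(E_C−E_B)/(RT) = (83.4−133)×10³/(8.314×662) = -49600/5504 = -9.012.
k_B/k_C = (4.37×10^6/4230)·exp(-9.012) = 1033 × 1.220×10^-4 = 0.126.

0.126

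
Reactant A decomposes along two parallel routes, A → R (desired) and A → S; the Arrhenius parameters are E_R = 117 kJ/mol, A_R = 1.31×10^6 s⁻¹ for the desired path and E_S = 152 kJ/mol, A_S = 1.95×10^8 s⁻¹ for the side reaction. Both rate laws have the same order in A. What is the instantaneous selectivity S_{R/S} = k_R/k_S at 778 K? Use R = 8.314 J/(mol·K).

1.50

k_R/k_S = (A_R/A_S)·exp[−(E_R−E_S)/(RT)] = (A_R/A_S)·exp[(E_S−E_R)/(RT)].
(E_S−E_R)/(RT) = (152−117)×10³/(8.314×778) = 35000/6468 = 5.411.
k_R/k_S = (1.31×10^6/1.95×10^8)·exp(5.411) = 0.006718 × 223.9 = 1.50.
Since E_R < E_S, lowering the temperature improves selectivity toward R.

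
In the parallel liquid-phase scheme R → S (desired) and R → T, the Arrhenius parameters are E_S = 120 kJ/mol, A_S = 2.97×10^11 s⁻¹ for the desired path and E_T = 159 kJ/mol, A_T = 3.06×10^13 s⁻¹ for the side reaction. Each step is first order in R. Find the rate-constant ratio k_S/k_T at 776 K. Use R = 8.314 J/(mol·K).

4.10

With equal orders, S_{S/T} = k_S/k_T = (A_S/A_T)·exp[(E_T−E_S)/(RT)].
(E_T−E_S)/(RT) = (159−120)×10³/(8.314×776) = 39000/6452 = 6.045.
k_S/k_T = (2.97×10^11/3.06×10^13)·exp(6.045) = 0.009706 × 422.0 = 4.10.
Since E_S < E_T, lowering the temperature improves selectivity toward S.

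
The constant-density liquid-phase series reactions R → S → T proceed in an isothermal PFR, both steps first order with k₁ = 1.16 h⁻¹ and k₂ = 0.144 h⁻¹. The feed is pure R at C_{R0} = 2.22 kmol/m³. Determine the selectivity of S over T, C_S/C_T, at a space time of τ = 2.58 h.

3.32

Solving the coupled first-order balances gives C_S(τ) = [k₁/(k₂−k₁)]·C_{R0}·(e^(−k₁τ) − e^(−k₂τ)).
e^(−k₁τ) = e^(−1.16×2.58) = e^(−2.993) = 0.05015; e^(−k₂τ) = e^(−0.3715) = 0.6897.
C_S = 1.16×2.22/(0.144−1.16) × (0.05015−0.6897) = (-2.535)×(-0.6395) = 1.621 kmol/m³.
C_R = C_{R0}e^(−k₁τ) = 0.1113 kmol/m³, so C_T = C_{R0}−C_R−C_S = 0.4877 kmol/m³; C_S/C_T = 3.32.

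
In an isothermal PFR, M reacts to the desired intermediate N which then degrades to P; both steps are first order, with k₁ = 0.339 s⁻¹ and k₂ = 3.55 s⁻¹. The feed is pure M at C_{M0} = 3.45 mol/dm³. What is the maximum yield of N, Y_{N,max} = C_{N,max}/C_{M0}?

0.0745

For a first-order series the maximum intermediate yield is C_{N,max}/C_{M0} = (k₁/k₂)^[k₂/(k₂−k₁)].
= (0.339/3.55)^(3.55/(3.55−0.339)) = (0.09549)^(1.106) = 0.07452.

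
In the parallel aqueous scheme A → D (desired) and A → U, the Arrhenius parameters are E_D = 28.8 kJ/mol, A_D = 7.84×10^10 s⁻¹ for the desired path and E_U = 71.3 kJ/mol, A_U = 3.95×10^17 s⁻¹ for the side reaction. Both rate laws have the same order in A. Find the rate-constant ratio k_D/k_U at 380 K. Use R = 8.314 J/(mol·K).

0.138

Since both paths have the same order in A, the concentration cancels and S_{D/U} = k_D/k_U = (A_D/A_U)·exp[(E_U−E_D)/(RT)].
(E_U−E_D)/(RT) = (71.3−28.8)×10³/(8.314×380) = 42500/3159 = 13.45.
k_D/k_U = (7.84×10^10/3.95×10^17)·exp(13.45) = 1.985×10^-7 × 6.954×10^5 = 0.138.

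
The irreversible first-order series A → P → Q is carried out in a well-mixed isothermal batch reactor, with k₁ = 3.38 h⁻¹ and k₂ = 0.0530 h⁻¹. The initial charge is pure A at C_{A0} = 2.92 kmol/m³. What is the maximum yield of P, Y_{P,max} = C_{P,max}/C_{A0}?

Evaluating C_P at t_opt = ln(k₂/k₁)/(k₂−k₁) gives C_{P,max}/C_{A0} = (k₁/k₂)^[k₂/(k₂−k₁)].
= (3.38/0.0530)^(0.0530/(0.0530−3.38)) = (63.77)^(-0.01593) = 0.9359.

0.936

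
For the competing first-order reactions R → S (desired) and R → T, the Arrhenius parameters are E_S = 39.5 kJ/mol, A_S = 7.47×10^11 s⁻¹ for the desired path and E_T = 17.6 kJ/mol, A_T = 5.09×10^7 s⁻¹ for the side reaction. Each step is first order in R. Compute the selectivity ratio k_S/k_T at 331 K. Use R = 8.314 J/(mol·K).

5.13

With equal orders, S_{S/T} = k_S/k_T = (A_S/A_T)·exp[(E_T−E_S)/(RT)].
(E_T−E_S)/(RT) = (17.6−39.5)×10³/(8.314×331) = -21900/2752 = -7.958.
k_S/k_T = (7.47×10^11/5.09×10^7)·exp(-7.958) = 14676 × 3.498×10^-4 = 5.13.
Since E_S > E_T, raising the temperature improves selectivity toward S.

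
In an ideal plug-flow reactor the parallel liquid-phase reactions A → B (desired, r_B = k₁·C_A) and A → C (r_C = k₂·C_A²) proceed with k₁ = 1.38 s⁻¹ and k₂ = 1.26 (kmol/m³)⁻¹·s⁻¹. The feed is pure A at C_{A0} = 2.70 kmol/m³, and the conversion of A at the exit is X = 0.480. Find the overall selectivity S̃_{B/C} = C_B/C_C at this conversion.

0.546

C_A = C_{A0}(1−X) = 1.404 kmol/m³.
Along a PFR/batch, dC_B/dC_A = −r_B/(r_B+r_C) = −k₁/(k₁+k₂·C_A).
Integrating from C_{A0} to C_A: C_B = (1.38/1.26)·ln[(1.38+1.26·2.70)/(1.38+1.26·1.40)] = 1.095·ln(4.782/3.149) = 0.4575 kmol/m³.
C_C = (C_{A0}−C_A)−C_B = 0.8385 kmol/m³; S̃_{B/C} = 0.4575/0.8385 = 0.546.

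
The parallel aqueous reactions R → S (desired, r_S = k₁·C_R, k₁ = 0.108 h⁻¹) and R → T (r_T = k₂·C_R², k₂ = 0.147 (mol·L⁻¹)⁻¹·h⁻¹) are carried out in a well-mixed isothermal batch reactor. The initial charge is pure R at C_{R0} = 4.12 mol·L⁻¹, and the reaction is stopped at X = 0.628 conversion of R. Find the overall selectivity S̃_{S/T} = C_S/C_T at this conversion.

0.276

C_R = C_{R0}(1−X) = 1.533 mol·L⁻¹.
Along a PFR/batch, dC_S/dC_R = −r_S/(r_S+r_T) = −k₁/(k₁+k₂·C_R).
Integrating from C_{R0} to C_R: C_S = (0.108/0.147)·ln[(0.108+0.147·4.12)/(0.108+0.147·1.53)] = 0.7347·ln(0.7136/0.3333) = 0.5594 mol·L⁻¹.
C_T = (C_{R0}−C_R)−C_S = 2.028 mol·L⁻¹; S̃_{S/T} = 0.5594/2.028 = 0.276.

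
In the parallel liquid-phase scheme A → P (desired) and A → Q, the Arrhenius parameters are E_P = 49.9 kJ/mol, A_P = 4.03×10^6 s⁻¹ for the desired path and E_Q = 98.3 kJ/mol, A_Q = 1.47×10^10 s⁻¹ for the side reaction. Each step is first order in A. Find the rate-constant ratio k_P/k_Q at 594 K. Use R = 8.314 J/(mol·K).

4.95

k_P/k_Q = (A_P/A_Q)·exp[−(E_P−E_Q)/(RT)] = (A_P/A_Q)·exp[(E_Q−E_P)/(RT)].
(E_Q−E_P)/(RT) = (98.3−49.9)×10³/(8.314×594) = 48400/4939 = 9.801.
k_P/k_Q = (4.03×10^6/1.47×10^10)·exp(9.801) = 2.741×10^-4 × 18043 = 4.95.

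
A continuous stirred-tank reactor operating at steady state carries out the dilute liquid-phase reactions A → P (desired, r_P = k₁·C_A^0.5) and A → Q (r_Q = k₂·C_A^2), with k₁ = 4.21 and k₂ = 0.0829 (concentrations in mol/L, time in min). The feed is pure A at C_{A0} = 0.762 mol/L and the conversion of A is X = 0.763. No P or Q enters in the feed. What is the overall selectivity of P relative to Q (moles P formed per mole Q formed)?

Exit C_A = C_{A0}(1−X) = 0.762×0.237 = 0.1806 mol/L.
Rates in a CSTR are evaluated at the outlet concentration: r_P = 4.21×0.1806^0.5 = 1.789, r_Q = 0.0829×0.1806^2 = 0.002704.
Overall selectivity = C_P/C_Q = r_Pτ/(r_Qτ) = r_P/r_Q = 662.

662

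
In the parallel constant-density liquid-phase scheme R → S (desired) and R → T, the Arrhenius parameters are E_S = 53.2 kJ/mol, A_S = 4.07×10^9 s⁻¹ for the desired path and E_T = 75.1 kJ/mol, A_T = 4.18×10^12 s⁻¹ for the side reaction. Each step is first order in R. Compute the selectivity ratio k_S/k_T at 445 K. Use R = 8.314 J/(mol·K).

k_S/k_T = (A_S/A_T)·exp[−(E_S−E_T)/(RT)] = (A_S/A_T)·exp[(E_T−E_S)/(RT)].
(E_T−E_S)/(RT) = (75.1−53.2)×10³/(8.314×445) = 21900/3700 = 5.919.
k_S/k_T = (4.07×10^9/4.18×10^12)·exp(5.919) = 9.737×10^-4 × 372.2 = 0.362.

0.362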